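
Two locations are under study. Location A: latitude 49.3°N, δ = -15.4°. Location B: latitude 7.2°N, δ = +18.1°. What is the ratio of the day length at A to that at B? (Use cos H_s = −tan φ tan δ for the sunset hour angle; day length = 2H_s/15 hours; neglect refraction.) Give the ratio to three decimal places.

0.772

A: H_s = arccos(−tan 49.3° · tan -15.4°) = 71.32°, so 2H_s/15 = 9.5093 h.
B: H_s = arccos(−tan 7.2° · tan 18.1°) = 92.37°, so 2H_s/15 = 12.3160 h.
Ratio A/B = 9.5093 / 12.3160 = 0.7721.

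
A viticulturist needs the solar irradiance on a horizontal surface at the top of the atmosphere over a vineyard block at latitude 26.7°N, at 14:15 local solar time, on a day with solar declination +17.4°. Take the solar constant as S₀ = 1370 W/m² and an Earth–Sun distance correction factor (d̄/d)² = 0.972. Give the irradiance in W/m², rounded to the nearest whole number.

1123 W/m²

Hour angle H = 15° × (14.25 − 12) = 33.75°.
cos θ_z = sin φ sin δ + cos φ cos δ cos H = (0.4493)(0.2990) + (0.8934)(0.9542)(0.8315) = 0.8432.
Top-of-atmosphere irradiance = S₀ (d̄/d)² cos θ_z = 1370 × 0.972 × 0.8432 = 1122.84 W/m².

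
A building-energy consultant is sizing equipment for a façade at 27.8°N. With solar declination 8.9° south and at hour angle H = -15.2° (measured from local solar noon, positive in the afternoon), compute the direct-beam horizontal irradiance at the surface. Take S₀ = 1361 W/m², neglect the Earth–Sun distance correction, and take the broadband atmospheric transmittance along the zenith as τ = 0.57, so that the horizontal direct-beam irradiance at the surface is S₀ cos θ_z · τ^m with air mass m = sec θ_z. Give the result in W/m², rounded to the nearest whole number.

cos θ_z = sin φ sin δ + cos φ cos δ cos H = (0.4664)(-0.1547) + (0.8846)(0.9880)(0.9650) = 0.7712.
Air mass m = 1/cos θ_z = 1/0.7712 = 1.297; τ^m = 0.57^1.297 = 0.4824.
Surface direct beam = 1361 × 0.7712 × 0.4824 = 506.33 W/m².

506 W/m²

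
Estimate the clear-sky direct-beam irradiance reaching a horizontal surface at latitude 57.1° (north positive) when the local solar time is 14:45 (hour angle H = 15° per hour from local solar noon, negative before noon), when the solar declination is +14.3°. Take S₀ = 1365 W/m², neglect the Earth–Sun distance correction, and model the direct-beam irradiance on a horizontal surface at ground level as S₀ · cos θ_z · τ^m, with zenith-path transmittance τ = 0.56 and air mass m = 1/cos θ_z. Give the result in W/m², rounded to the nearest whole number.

315 W/m²

Hour angle H = 15° × (14.75 − 12) = 41.25°.
With φ = 57.1°, δ = 14.3°, H = 41.25°: sin φ sin δ = 0.2074, cos φ cos δ cos H = 0.3957, so cos θ_z = 0.6031.
Air mass m = 1/cos θ_z = 1/0.6031 = 1.658; τ^m = 0.56^1.658 = 0.3824.
Surface direct beam = 1365 × 0.6031 × 0.3824 = 314.80 W/m².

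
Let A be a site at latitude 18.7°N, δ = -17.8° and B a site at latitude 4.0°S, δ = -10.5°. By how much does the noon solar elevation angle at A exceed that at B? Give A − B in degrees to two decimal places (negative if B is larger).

A: 90° − |18.7 − (-17.8)| = 53.50°.
B: 90° − |-4.0 − (-10.5)| = 83.50°.
A − B = 53.50 − 83.50 = -30.00°.

-30.00°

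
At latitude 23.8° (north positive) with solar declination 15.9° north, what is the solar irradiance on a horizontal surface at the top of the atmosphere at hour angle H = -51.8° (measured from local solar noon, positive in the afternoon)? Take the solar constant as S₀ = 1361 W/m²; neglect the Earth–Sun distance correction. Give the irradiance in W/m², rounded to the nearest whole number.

891 W/m²

cos θ_z = sin φ sin δ + cos φ cos δ cos H = (0.4035)(0.2740) + (0.9150)(0.9617)(0.6184) = 0.6547.
Top-of-atmosphere irradiance = S₀ cos θ_z = 1361 × 0.6547 = 891.05 W/m².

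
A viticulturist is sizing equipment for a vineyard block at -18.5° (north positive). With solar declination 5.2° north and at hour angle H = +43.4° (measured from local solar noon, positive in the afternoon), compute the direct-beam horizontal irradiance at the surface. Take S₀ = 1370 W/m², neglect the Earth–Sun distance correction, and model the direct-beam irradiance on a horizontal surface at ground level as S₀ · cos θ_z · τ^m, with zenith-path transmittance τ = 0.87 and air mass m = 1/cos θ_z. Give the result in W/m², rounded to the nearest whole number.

cos θ_z = sin φ sin δ + cos φ cos δ cos H = (-0.3173)(0.0906) + (0.9483)(0.9959)(0.7266) = 0.6575.
Air mass m = 1/cos θ_z = 1/0.6575 = 1.521; τ^m = 0.87^1.521 = 0.8091.
Surface direct beam = 1370 × 0.6575 × 0.8091 = 728.82 W/m².

729 W/m²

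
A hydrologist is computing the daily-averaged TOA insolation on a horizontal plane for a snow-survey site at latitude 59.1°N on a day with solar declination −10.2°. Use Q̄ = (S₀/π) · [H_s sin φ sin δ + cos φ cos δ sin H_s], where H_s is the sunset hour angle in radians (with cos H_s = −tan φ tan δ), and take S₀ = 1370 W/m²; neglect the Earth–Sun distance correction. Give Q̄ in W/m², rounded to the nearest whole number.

126 W/m²

−tan φ tan δ = −(1.6709)(-0.1799) = 0.3006; H_s = arccos(0.3006) = 72.51°. In radians, H_s = 1.2655.
H_s sin φ sin δ = 1.2655 × 0.8581 × -0.1771 = -0.1923.
cos φ cos δ sin H_s = 0.5135 × 0.9842 × 0.9538 = 0.4820.
Q̄ = (1370/π) × (-0.1923 + 0.4820) = 436.08 × 0.2897 = 126.33 W/m².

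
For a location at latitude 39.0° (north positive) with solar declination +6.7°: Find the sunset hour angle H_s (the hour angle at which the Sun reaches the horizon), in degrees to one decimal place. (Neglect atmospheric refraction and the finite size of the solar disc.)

cos H_s = −tan(39.0°) · tan(6.7°) = -0.0951, so H_s = arccos(-0.0951) = 95.46°.

95.5°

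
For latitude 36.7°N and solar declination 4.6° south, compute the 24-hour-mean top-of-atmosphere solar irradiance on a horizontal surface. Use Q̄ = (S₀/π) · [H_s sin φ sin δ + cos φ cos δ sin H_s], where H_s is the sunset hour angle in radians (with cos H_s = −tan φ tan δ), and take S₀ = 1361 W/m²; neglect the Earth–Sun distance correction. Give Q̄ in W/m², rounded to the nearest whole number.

314 W/m²

−tan φ tan δ = −(0.7454)(-0.0805) = 0.0600; H_s = arccos(0.0600) = 86.56°. In radians, H_s = 1.5108.
H_s sin φ sin δ = 1.5108 × 0.5976 × -0.0802 = -0.0724.
cos φ cos δ sin H_s = 0.8018 × 0.9968 × 0.9982 = 0.7978.
Q̄ = (1361/π) × (-0.0724 + 0.7978) = 433.22 × 0.7254 = 314.26 W/m².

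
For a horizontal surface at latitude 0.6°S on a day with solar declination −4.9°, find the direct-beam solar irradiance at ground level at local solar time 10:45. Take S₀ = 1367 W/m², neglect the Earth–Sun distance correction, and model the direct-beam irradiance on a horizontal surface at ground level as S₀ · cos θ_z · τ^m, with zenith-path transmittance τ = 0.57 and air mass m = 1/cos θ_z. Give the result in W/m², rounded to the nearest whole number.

712 W/m²

Hour angle H = 15° × (10.75 − 12) = -18.75°.
With φ = -0.6°, δ = -4.9°, H = -18.75°: sin φ sin δ = 0.0009, cos φ cos δ cos H = 0.9434, so cos θ_z = 0.9443.
Air mass m = 1/cos θ_z = 1/0.9443 = 1.059; τ^m = 0.57^1.059 = 0.5514.
Surface direct beam = 1367 × 0.9443 × 0.5514 = 711.78 W/m².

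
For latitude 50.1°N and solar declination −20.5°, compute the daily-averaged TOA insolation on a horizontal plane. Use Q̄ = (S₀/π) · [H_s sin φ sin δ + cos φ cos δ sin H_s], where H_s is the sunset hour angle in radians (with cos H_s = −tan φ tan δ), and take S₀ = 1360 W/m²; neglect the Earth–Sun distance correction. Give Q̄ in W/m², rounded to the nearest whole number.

−tan φ tan δ = −(1.1960)(-0.3739) = 0.4472; H_s = arccos(0.4472) = 63.44°. In radians, H_s = 1.1072.
H_s sin φ sin δ = 1.1072 × 0.7672 × -0.3502 = -0.2975.
cos φ cos δ sin H_s = 0.6414 × 0.9367 × 0.8945 = 0.5374.
Q̄ = (1360/π) × (-0.2975 + 0.5374) = 432.90 × 0.2399 = 103.85 W/m².

104 W/m²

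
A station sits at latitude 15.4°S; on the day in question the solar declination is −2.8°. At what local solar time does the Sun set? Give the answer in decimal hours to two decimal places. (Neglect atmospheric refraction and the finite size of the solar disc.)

−tan φ tan δ = −(-0.2754)(-0.0489) = -0.0135; H_s = arccos(-0.0135) = 90.77°.
Sunset is at 12 + H_s/15 = 12 + 6.051 = 18.051 h local solar time.

18.05 h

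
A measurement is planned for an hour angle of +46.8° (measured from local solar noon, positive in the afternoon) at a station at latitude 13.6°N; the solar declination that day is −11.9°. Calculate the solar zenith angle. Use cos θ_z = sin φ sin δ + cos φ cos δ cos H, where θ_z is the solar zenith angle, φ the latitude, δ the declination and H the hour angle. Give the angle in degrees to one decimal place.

52.9°

cos θ_z = sin φ sin δ + cos φ cos δ cos H = (0.2351)(-0.2062) + (0.9720)(0.9785)(0.6845) = 0.6026.
θ_z = arccos(0.6026) = 52.94°.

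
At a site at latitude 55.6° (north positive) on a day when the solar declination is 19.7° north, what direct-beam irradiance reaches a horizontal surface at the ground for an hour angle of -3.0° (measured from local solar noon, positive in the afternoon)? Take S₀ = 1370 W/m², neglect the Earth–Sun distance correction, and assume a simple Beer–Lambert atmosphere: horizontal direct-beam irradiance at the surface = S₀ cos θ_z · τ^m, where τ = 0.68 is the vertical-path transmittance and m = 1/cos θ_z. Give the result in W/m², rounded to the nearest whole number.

688 W/m²

cos θ_z = sin(55.6°) sin(19.7°) + cos(55.6°) cos(19.7°) cos(-3.00°) = 0.2781 + 0.5312 = 0.8093.
Air mass m = 1/cos θ_z = 1/0.8093 = 1.236; τ^m = 0.68^1.236 = 0.6208.
Surface direct beam = 1370 × 0.8093 × 0.6208 = 688.31 W/m².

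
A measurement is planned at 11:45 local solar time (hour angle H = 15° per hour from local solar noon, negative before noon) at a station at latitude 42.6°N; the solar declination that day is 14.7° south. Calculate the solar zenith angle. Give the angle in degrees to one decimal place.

57.4°

Hour angle H = 15° × (11.75 − 12) = -3.75°.
cos θ_z = sin(42.6°) sin(-14.7°) + cos(42.6°) cos(-14.7°) cos(-3.75°) = -0.1718 + 0.7105 = 0.5387.
θ_z = arccos(0.5387) = 57.40°.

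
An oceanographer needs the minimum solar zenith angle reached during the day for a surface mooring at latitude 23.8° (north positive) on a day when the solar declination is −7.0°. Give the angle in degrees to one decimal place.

At local solar noon the hour angle is zero, so the zenith angle is |φ − δ| = |23.8° − (-7.0°)| = 30.8°.

30.8°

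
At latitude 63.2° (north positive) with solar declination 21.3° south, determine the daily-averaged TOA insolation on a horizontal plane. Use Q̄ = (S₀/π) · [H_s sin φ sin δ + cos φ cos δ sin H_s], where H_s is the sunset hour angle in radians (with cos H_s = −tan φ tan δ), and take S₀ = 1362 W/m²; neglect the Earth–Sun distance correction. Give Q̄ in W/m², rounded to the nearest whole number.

19 W/m²

The sunset hour angle satisfies cos H_s = −tan φ tan δ = 0.7718, giving H_s = 39.48°. In radians, H_s = 0.6891.
H_s sin φ sin δ = 0.6891 × 0.8926 × -0.3633 = -0.2235.
cos φ cos δ sin H_s = 0.4509 × 0.9317 × 0.6358 = 0.2671.
Q̄ = (1362/π) × (-0.2235 + 0.2671) = 433.54 × 0.0436 = 18.90 W/m².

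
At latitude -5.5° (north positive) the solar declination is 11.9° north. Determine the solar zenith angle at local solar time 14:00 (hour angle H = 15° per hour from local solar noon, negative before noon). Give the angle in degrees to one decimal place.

34.5°

Hour angle H = 15° × (14 − 12) = 30.00°.
cos θ_z = sin(-5.5°) sin(11.9°) + cos(-5.5°) cos(11.9°) cos(30.00°) = -0.0198 + 0.8435 = 0.8237.
θ_z = arccos(0.8237) = 34.54°.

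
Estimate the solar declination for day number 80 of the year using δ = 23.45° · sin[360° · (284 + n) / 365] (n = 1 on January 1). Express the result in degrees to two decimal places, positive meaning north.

-0.40°

360 × (284 + 80) / 365 = 359.014°; sin(359.014°) = -0.0172.
δ = 23.45 × -0.0172 = -0.403° ≈ -0.40°.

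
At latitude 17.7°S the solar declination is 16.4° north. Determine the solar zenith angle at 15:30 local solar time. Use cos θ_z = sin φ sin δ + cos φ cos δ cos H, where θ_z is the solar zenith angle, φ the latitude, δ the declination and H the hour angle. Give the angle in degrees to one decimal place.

Hour angle H = 15° × (15.5 − 12) = 52.50°.
With φ = -17.7°, δ = 16.4°, H = 52.50°: sin φ sin δ = -0.0858, cos φ cos δ cos H = 0.5563, so cos θ_z = 0.4705.
θ_z = arccos(0.4705) = 61.93°.

61.9°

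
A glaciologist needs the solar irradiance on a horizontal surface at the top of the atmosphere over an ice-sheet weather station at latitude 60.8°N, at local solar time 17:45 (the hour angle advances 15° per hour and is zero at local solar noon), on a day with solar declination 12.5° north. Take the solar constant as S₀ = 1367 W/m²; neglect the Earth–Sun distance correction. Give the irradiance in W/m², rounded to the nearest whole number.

301 W/m²

Hour angle H = 15° × (17.75 − 12) = 86.25°.
cos θ_z = sin φ sin δ + cos φ cos δ cos H = (0.8729)(0.2164) + (0.4879)(0.9763)(0.0654) = 0.2200.
Top-of-atmosphere irradiance = S₀ cos θ_z = 1367 × 0.2200 = 300.74 W/m².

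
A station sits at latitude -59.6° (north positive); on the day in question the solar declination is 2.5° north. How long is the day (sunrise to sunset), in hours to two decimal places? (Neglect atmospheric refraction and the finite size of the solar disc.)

The sunset hour angle satisfies cos H_s = −tan φ tan δ = 0.0744, giving H_s = 85.73°.
Day length = 2 H_s / 15° h⁻¹ = 171.46° / 15 = 11.431 h.

11.43 hours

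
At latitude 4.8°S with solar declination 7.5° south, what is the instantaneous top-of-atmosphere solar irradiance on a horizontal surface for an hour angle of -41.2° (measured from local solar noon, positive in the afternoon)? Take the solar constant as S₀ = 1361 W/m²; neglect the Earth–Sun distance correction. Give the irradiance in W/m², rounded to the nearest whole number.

cos θ_z = sin(-4.8°) sin(-7.5°) + cos(-4.8°) cos(-7.5°) cos(-41.20°) = 0.0109 + 0.7434 = 0.7543.
Top-of-atmosphere irradiance = S₀ cos θ_z = 1361 × 0.7543 = 1026.60 W/m².

1027 W/m²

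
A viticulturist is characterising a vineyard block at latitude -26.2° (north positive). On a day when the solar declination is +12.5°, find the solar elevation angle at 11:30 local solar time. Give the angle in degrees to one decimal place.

50.6°

Hour angle H = 15° × (11.5 − 12) = -7.50°.
cos θ_z = sin(-26.2°) sin(12.5°) + cos(-26.2°) cos(12.5°) cos(-7.50°) = -0.0956 + 0.8685 = 0.7729.
θ_z = arccos(0.7729) = 39.38°, so the elevation is 90° − 39.38° = 50.62°.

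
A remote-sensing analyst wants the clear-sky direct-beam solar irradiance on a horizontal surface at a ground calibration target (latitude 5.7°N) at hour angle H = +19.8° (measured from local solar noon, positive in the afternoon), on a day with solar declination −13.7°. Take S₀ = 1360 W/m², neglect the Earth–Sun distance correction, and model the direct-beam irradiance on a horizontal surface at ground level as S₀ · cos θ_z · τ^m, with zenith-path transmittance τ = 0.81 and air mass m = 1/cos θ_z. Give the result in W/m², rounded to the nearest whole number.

950 W/m²

With φ = 5.7°, δ = -13.7°, H = 19.80°: sin φ sin δ = -0.0235, cos φ cos δ cos H = 0.9096, so cos θ_z = 0.8861.
Air mass m = 1/cos θ_z = 1/0.8861 = 1.129; τ^m = 0.81^1.129 = 0.7883.
Surface direct beam = 1360 × 0.8861 × 0.7883 = 949.98 W/m².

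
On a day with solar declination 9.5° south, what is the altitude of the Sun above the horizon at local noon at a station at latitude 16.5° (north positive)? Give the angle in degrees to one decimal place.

64.0°

At local solar noon the hour angle is zero, so the elevation is 90° − |φ − δ| = 90° − |16.5° − (-9.5°)| = 90° − 26.0° = 64.0°.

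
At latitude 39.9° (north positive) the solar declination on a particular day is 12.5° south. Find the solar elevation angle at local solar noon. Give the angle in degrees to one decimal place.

37.6°

At local solar noon the hour angle is zero, so the elevation is 90° − |φ − δ| = 90° − |39.9° − (-12.5°)| = 90° − 52.4° = 37.6°.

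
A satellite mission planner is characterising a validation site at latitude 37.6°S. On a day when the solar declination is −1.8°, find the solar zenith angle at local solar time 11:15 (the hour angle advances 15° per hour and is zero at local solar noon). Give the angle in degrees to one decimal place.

Hour angle H = 15° × (11.25 − 12) = -11.25°.
With φ = -37.6°, δ = -1.8°, H = -11.25°: sin φ sin δ = 0.0192, cos φ cos δ cos H = 0.7767, so cos θ_z = 0.7959.
θ_z = arccos(0.7959) = 37.26°.

37.3°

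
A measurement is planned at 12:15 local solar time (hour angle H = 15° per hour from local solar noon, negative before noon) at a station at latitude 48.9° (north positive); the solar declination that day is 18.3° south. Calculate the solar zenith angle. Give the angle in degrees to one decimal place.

67.3°

Hour angle H = 15° × (12.25 − 12) = 3.75°.
With φ = 48.9°, δ = -18.3°, H = 3.75°: sin φ sin δ = -0.2366, cos φ cos δ cos H = 0.6228, so cos θ_z = 0.3862.
θ_z = arccos(0.3862) = 67.28°.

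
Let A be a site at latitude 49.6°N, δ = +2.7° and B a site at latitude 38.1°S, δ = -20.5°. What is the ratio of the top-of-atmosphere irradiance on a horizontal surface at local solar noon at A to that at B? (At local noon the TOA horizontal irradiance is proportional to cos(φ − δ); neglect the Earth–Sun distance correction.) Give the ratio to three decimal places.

A: cos θ_z = cos(49.6° − (2.7°)) = 0.6833.
B: cos θ_z = cos(-38.1° − (-20.5°)) = 0.9532.
Ratio A/B = 0.6833 / 0.9532 = 0.7168.

0.717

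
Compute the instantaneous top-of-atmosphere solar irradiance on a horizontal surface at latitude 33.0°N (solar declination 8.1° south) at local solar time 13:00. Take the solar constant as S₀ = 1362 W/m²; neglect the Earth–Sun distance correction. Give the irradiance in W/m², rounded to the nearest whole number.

Hour angle H = 15° × (13 − 12) = 15.00°.
With φ = 33.0°, δ = -8.1°, H = 15.00°: sin φ sin δ = -0.0767, cos φ cos δ cos H = 0.8020, so cos θ_z = 0.7253.
Top-of-atmosphere irradiance = S₀ cos θ_z = 1362 × 0.7253 = 987.86 W/m².

988 W/m²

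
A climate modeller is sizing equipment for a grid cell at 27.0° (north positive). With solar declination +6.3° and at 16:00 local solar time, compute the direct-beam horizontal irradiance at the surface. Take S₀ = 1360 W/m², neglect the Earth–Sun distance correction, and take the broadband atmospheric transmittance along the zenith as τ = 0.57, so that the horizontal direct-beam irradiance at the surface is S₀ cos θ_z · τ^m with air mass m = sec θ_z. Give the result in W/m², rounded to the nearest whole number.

Hour angle H = 15° × (16 − 12) = 60.00°.
cos θ_z = sin(27.0°) sin(6.3°) + cos(27.0°) cos(6.3°) cos(60.00°) = 0.0498 + 0.4428 = 0.4926.
Air mass m = 1/cos θ_z = 1/0.4926 = 2.030; τ^m = 0.57^2.030 = 0.3195.
Surface direct beam = 1360 × 0.4926 × 0.3195 = 214.04 W/m².

214 W/m²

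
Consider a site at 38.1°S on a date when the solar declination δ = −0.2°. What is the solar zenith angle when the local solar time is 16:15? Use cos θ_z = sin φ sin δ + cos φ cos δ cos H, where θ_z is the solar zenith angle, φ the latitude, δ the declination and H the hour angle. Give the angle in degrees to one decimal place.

69.5°

Hour angle H = 15° × (16.25 − 12) = 63.75°.
cos θ_z = sin(-38.1°) sin(-0.2°) + cos(-38.1°) cos(-0.2°) cos(63.75°) = 0.0022 + 0.3481 = 0.3503.
θ_z = arccos(0.3503) = 69.49°.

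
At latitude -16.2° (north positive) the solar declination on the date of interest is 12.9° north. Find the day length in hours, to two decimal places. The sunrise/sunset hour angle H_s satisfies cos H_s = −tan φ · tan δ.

11.49 hours

The sunset hour angle satisfies cos H_s = −tan φ tan δ = 0.0665, giving H_s = 86.19°.
Day length = 2 H_s / 15° h⁻¹ = 172.38° / 15 = 11.492 h.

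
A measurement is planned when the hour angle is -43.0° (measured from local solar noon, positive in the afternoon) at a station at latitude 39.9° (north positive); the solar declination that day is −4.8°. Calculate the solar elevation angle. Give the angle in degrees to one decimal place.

30.4°

cos θ_z = sin(39.9°) sin(-4.8°) + cos(39.9°) cos(-4.8°) cos(-43.00°) = -0.0537 + 0.5591 = 0.5054.
θ_z = arccos(0.5054) = 59.64°, so the elevation is 90° − 59.64° = 30.36°.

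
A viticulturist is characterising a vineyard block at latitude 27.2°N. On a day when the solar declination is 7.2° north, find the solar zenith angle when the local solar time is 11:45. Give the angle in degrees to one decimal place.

Hour angle H = 15° × (11.75 − 12) = -3.75°.
cos θ_z = sin(27.2°) sin(7.2°) + cos(27.2°) cos(7.2°) cos(-3.75°) = 0.0573 + 0.8805 = 0.9378.
θ_z = arccos(0.9378) = 20.31°.

20.3°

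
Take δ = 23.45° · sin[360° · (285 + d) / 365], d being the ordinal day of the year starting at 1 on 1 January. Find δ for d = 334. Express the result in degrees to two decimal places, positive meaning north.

-22.11°

360 × (285 + 334) / 365 = 610.521°; sin(610.521°) = -0.9428.
δ = 23.45 × -0.9428 = -22.109° ≈ -22.11°.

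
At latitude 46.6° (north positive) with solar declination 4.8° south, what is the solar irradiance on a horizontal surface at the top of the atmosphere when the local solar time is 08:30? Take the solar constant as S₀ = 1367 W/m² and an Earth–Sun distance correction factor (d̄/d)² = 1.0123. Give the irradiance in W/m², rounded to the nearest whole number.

493 W/m²

Hour angle H = 15° × (8.5 − 12) = -52.50°.
cos θ_z = sin(46.6°) sin(-4.8°) + cos(46.6°) cos(-4.8°) cos(-52.50°) = -0.0608 + 0.4168 = 0.3560.
Top-of-atmosphere irradiance = S₀ (d̄/d)² cos θ_z = 1367 × 1.0123 × 0.3560 = 492.64 W/m².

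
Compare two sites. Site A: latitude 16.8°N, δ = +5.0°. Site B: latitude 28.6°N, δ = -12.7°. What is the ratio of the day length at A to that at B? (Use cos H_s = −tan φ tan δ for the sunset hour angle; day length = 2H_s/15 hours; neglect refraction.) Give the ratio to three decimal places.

A: H_s = arccos(−tan 16.8° · tan 5.0°) = 91.51°, so 2H_s/15 = 12.2013 h.
B: H_s = arccos(−tan 28.6° · tan -12.7°) = 82.94°, so 2H_s/15 = 11.0587 h.
Ratio A/B = 12.2013 / 11.0587 = 1.1033.

1.103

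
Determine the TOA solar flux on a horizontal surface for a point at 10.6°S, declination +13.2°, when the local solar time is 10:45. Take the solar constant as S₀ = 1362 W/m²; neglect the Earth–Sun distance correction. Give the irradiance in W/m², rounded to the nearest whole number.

1177 W/m²

Hour angle H = 15° × (10.75 − 12) = -18.75°.
With φ = -10.6°, δ = 13.2°, H = -18.75°: sin φ sin δ = -0.0420, cos φ cos δ cos H = 0.9062, so cos θ_z = 0.8642.
Top-of-atmosphere irradiance = S₀ cos θ_z = 1362 × 0.8642 = 1177.04 W/m².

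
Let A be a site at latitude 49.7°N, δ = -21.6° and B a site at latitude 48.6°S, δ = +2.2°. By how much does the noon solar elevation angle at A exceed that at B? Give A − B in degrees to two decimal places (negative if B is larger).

-20.50°

A: 90° − |49.7 − (-21.6)| = 18.70°.
B: 90° − |-48.6 − (2.2)| = 39.20°.
A − B = 18.70 − 39.20 = -20.50°.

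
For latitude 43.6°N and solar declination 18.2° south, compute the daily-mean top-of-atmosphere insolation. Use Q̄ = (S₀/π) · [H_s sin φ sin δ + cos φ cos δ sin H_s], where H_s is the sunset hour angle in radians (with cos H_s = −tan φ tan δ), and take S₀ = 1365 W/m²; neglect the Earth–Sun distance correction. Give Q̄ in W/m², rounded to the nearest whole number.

167 W/m²

−tan φ tan δ = −(0.9523)(-0.3288) = 0.3131; H_s = arccos(0.3131) = 71.75°. In radians, H_s = 1.2523.
H_s sin φ sin δ = 1.2523 × 0.6896 × -0.3123 = -0.2697.
cos φ cos δ sin H_s = 0.7242 × 0.9500 × 0.9497 = 0.6534.
Q̄ = (1365/π) × (-0.2697 + 0.6534) = 434.49 × 0.3837 = 166.71 W/m².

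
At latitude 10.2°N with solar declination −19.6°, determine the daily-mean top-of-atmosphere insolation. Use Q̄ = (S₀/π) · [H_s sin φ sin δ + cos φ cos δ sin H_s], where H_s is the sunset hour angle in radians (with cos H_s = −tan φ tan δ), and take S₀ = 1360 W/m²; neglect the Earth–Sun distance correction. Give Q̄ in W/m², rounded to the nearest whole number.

362 W/m²

−tan φ tan δ = −(0.1799)(-0.3561) = 0.0641; H_s = arccos(0.0641) = 86.32°. In radians, H_s = 1.5066.
H_s sin φ sin δ = 1.5066 × 0.1771 × -0.3355 = -0.0895.
cos φ cos δ sin H_s = 0.9842 × 0.9421 × 0.9979 = 0.9253.
Q̄ = (1360/π) × (-0.0895 + 0.9253) = 432.90 × 0.8358 = 361.82 W/m².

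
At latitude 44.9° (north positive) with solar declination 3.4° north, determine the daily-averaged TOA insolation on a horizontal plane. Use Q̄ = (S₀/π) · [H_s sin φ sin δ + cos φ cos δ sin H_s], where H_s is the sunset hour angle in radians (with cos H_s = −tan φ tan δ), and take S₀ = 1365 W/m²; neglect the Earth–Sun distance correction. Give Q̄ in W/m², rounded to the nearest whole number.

336 W/m²

−tan φ tan δ = −(0.9965)(0.0594) = -0.0592; H_s = arccos(-0.0592) = 93.39°. In radians, H_s = 1.6300.
H_s sin φ sin δ = 1.6300 × 0.7059 × 0.0593 = 0.0682.
cos φ cos δ sin H_s = 0.7083 × 0.9982 × 0.9982 = 0.7058.
Q̄ = (1365/π) × (0.0682 + 0.7058) = 434.49 × 0.7740 = 336.30 W/m².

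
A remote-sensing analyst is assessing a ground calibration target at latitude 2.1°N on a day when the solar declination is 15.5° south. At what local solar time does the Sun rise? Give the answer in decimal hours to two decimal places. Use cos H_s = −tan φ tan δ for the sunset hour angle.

−tan φ tan δ = −(0.0367)(-0.2773) = 0.0102; H_s = arccos(0.0102) = 89.42°.
Sunrise is at 12 − H_s/15 = 12 − 5.961 = 6.039 h local solar time.

6.04 h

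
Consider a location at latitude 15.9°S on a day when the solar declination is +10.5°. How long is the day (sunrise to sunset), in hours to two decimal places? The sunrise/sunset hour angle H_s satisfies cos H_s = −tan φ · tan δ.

cos H_s = −tan(-15.9°) · tan(10.5°) = 0.0528, so H_s = arccos(0.0528) = 86.97°.
Day length = 2 H_s / 15° h⁻¹ = 173.94° / 15 = 11.596 h.

11.60 hours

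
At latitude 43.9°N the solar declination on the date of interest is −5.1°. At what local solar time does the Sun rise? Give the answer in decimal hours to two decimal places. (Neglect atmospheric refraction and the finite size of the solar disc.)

cos H_s = −tan(43.9°) · tan(-5.1°) = 0.0859, so H_s = arccos(0.0859) = 85.07°.
Sunrise is at 12 − H_s/15 = 12 − 5.671 = 6.329 h local solar time.

6.33 h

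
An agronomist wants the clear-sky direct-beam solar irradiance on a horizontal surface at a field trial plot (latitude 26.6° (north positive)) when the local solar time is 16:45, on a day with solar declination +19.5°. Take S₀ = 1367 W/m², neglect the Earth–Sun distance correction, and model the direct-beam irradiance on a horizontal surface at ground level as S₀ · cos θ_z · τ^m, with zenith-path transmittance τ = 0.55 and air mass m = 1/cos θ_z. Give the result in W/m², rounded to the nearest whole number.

Hour angle H = 15° × (16.75 − 12) = 71.25°.
cos θ_z = sin φ sin δ + cos φ cos δ cos H = (0.4478)(0.3338) + (0.8942)(0.9426)(0.3214) = 0.4204.
Air mass m = 1/cos θ_z = 1/0.4204 = 2.379; τ^m = 0.55^2.379 = 0.2412.
Surface direct beam = 1367 × 0.4204 × 0.2412 = 138.61 W/m².

139 W/m²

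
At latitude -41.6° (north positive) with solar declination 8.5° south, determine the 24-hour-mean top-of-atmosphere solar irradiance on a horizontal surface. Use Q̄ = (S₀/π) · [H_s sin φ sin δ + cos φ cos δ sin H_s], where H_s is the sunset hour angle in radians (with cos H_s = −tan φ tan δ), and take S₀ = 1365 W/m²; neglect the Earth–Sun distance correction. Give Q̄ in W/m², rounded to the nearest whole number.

391 W/m²

−tan φ tan δ = −(-0.8878)(-0.1495) = -0.1327; H_s = arccos(-0.1327) = 97.63°. In radians, H_s = 1.7040.
H_s sin φ sin δ = 1.7040 × -0.6639 × -0.1478 = 0.1672.
cos φ cos δ sin H_s = 0.7478 × 0.9890 × 0.9911 = 0.7330.
Q̄ = (1365/π) × (0.1672 + 0.7330) = 434.49 × 0.9002 = 391.13 W/m².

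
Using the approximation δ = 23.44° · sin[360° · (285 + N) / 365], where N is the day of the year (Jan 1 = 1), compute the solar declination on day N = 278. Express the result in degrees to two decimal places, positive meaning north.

360 × (285 + 278) / 365 = 555.288°; sin(555.288°) = -0.2637.
δ = 23.44 × -0.2637 = -6.181° ≈ -6.18°.

-6.18°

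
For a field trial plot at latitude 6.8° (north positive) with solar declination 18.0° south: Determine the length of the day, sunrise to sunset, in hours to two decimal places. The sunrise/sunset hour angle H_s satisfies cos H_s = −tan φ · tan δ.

11.70 hours

−tan φ tan δ = −(0.1192)(-0.3249) = 0.0387; H_s = arccos(0.0387) = 87.78°.
Day length = 2 H_s / 15° h⁻¹ = 175.56° / 15 = 11.704 h.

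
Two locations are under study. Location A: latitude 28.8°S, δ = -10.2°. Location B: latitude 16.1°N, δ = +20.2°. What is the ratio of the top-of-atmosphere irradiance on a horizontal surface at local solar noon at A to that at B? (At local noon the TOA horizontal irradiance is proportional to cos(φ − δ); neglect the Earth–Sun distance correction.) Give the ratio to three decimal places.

0.950

A: cos θ_z = cos(-28.8° − (-10.2°)) = 0.9478.
B: cos θ_z = cos(16.1° − (20.2°)) = 0.9974.
Ratio A/B = 0.9478 / 0.9974 = 0.9503.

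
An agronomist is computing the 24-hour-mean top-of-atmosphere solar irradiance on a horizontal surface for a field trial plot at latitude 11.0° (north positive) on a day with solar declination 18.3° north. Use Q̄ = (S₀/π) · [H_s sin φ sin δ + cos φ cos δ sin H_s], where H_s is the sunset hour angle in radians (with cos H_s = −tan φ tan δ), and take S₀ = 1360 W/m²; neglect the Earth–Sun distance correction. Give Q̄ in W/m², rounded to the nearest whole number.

The sunset hour angle satisfies cos H_s = −tan φ tan δ = -0.0643, giving H_s = 93.69°. In radians, H_s = 1.6352.
H_s sin φ sin δ = 1.6352 × 0.1908 × 0.3140 = 0.0980.
cos φ cos δ sin H_s = 0.9816 × 0.9494 × 0.9979 = 0.9300.
Q̄ = (1360/π) × (0.0980 + 0.9300) = 432.90 × 1.0280 = 445.02 W/m².

445 W/m²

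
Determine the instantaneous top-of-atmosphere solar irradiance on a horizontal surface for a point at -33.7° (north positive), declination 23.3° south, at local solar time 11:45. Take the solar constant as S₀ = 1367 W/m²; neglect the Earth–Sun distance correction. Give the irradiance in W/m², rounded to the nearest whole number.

Hour angle H = 15° × (11.75 − 12) = -3.75°.
With φ = -33.7°, δ = -23.3°, H = -3.75°: sin φ sin δ = 0.2195, cos φ cos δ cos H = 0.7625, so cos θ_z = 0.9820.
Top-of-atmosphere irradiance = S₀ cos θ_z = 1367 × 0.9820 = 1342.39 W/m².

1342 W/m²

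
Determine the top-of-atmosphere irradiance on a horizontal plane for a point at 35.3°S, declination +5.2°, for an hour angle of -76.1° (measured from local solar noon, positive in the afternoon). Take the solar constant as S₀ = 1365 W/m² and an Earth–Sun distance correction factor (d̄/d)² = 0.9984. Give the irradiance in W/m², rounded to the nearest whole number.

195 W/m²

cos θ_z = sin(-35.3°) sin(5.2°) + cos(-35.3°) cos(5.2°) cos(-76.10°) = -0.0524 + 0.1953 = 0.1429.
Top-of-atmosphere irradiance = S₀ (d̄/d)² cos θ_z = 1365 × 0.9984 × 0.1429 = 194.75 W/m².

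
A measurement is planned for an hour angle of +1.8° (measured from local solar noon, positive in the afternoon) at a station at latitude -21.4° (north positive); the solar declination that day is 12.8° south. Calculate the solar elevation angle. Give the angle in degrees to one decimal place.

cos θ_z = sin(-21.4°) sin(-12.8°) + cos(-21.4°) cos(-12.8°) cos(1.80°) = 0.0808 + 0.9075 = 0.9883.
θ_z = arccos(0.9883) = 8.77°, so the elevation is 90° − 8.77° = 81.23°.

81.2°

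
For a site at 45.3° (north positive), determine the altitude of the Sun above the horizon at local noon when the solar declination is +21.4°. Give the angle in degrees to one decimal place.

At local solar noon the hour angle is zero, so the elevation is 90° − |φ − δ| = 90° − |45.3° − (21.4°)| = 90° − 23.9° = 66.1°.

66.1°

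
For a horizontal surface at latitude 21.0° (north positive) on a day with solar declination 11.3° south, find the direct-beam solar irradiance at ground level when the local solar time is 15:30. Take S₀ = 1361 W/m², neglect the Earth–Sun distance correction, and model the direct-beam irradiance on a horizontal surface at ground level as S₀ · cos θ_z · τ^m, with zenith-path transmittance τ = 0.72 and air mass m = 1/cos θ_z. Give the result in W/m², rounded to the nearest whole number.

338 W/m²

Hour angle H = 15° × (15.5 − 12) = 52.50°.
cos θ_z = sin(21.0°) sin(-11.3°) + cos(21.0°) cos(-11.3°) cos(52.50°) = -0.0702 + 0.5573 = 0.4871.
Air mass m = 1/cos θ_z = 1/0.4871 = 2.053; τ^m = 0.72^2.053 = 0.5095.
Surface direct beam = 1361 × 0.4871 × 0.5095 = 337.77 W/m².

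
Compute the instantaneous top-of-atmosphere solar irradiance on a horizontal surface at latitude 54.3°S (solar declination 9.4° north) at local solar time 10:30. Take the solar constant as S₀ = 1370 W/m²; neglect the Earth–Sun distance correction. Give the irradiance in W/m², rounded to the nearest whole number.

Hour angle H = 15° × (10.5 − 12) = -22.50°.
cos θ_z = sin(-54.3°) sin(9.4°) + cos(-54.3°) cos(9.4°) cos(-22.50°) = -0.1326 + 0.5319 = 0.3993.
Top-of-atmosphere irradiance = S₀ cos θ_z = 1370 × 0.3993 = 547.04 W/m².

547 W/m²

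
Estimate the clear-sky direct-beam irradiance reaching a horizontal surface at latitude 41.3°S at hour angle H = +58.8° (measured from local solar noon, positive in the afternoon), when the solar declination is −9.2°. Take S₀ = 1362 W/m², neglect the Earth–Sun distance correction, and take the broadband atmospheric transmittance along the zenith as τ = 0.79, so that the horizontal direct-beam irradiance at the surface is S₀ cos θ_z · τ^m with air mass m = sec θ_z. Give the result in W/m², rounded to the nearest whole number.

With φ = -41.3°, δ = -9.2°, H = 58.80°: sin φ sin δ = 0.1055, cos φ cos δ cos H = 0.3842, so cos θ_z = 0.4897.
Air mass m = 1/cos θ_z = 1/0.4897 = 2.042; τ^m = 0.79^2.042 = 0.6180.
Surface direct beam = 1362 × 0.4897 × 0.6180 = 412.19 W/m².

412 W/m²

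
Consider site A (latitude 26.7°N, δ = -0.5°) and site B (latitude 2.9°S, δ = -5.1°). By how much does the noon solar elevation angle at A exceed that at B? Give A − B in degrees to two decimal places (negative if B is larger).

A: 90° − |26.7 − (-0.5)| = 62.80°.
B: 90° − |-2.9 − (-5.1)| = 87.80°.
A − B = 62.80 − 87.80 = -25.00°.

-25.00°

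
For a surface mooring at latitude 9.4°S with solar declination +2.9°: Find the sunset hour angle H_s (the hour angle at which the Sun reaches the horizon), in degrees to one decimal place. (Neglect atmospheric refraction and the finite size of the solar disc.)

The sunset hour angle satisfies cos H_s = −tan φ tan δ = 0.0084, giving H_s = 89.52°.

89.5°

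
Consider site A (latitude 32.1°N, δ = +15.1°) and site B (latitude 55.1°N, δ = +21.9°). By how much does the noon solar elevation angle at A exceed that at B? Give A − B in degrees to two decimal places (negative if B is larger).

+16.20°

A: 90° − |32.1 − (15.1)| = 73.00°.
B: 90° − |55.1 − (21.9)| = 56.80°.
A − B = 73.00 − 56.80 = 16.20°.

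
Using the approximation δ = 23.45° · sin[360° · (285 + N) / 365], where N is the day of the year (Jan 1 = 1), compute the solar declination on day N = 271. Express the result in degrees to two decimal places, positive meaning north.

-3.42°

360 × (285 + 271) / 365 = 548.384°; sin(548.384°) = -0.1458.
δ = 23.45 × -0.1458 = -3.419° ≈ -3.42°.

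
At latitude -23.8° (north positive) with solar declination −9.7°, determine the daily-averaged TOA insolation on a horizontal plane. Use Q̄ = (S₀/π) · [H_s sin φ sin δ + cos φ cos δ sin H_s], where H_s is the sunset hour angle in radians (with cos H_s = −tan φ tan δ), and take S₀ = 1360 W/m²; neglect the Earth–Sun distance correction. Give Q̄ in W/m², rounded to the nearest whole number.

438 W/m²

The sunset hour angle satisfies cos H_s = −tan φ tan δ = -0.0754, giving H_s = 94.32°. In radians, H_s = 1.6462.
H_s sin φ sin δ = 1.6462 × -0.4035 × -0.1685 = 0.1119.
cos φ cos δ sin H_s = 0.9150 × 0.9857 × 0.9972 = 0.8994.
Q̄ = (1360/π) × (0.1119 + 0.8994) = 432.90 × 1.0113 = 437.79 W/m².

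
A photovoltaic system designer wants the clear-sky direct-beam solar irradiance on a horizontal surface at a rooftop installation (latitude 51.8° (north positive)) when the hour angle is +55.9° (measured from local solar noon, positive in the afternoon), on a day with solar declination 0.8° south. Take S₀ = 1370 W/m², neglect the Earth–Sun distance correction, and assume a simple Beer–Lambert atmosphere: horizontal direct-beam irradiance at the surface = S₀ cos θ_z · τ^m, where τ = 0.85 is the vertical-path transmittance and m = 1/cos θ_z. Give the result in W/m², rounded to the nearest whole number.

283 W/m²

cos θ_z = sin(51.8°) sin(-0.8°) + cos(51.8°) cos(-0.8°) cos(55.90°) = -0.0110 + 0.3467 = 0.3357.
Air mass m = 1/cos θ_z = 1/0.3357 = 2.979; τ^m = 0.85^2.979 = 0.6162.
Surface direct beam = 1370 × 0.3357 × 0.6162 = 283.40 W/m².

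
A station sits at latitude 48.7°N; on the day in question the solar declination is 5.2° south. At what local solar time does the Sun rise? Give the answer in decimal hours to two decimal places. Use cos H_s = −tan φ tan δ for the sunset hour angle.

6.40 h

cos H_s = −tan(48.7°) · tan(-5.2°) = 0.1036, so H_s = arccos(0.1036) = 84.05°.
Sunrise is at 12 − H_s/15 = 12 − 5.603 = 6.397 h local solar time.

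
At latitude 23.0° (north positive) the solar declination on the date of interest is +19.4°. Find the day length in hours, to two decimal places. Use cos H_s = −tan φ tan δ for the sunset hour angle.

13.15 hours

−tan φ tan δ = −(0.4245)(0.3522) = -0.1495; H_s = arccos(-0.1495) = 98.60°.
Day length = 2 H_s / 15° h⁻¹ = 197.20° / 15 = 13.147 h.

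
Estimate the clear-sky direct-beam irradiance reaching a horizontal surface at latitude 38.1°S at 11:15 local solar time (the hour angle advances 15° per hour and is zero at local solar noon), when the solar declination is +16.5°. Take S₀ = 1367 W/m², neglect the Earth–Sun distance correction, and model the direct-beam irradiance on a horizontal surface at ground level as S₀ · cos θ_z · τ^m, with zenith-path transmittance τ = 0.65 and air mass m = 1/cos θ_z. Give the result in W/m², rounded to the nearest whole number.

360 W/m²

Hour angle H = 15° × (11.25 − 12) = -11.25°.
cos θ_z = sin φ sin δ + cos φ cos δ cos H = (-0.6170)(0.2840) + (0.7869)(0.9588)(0.9808) = 0.5648.
Air mass m = 1/cos θ_z = 1/0.5648 = 1.771; τ^m = 0.65^1.771 = 0.4663.
Surface direct beam = 1367 × 0.5648 × 0.4663 = 360.02 W/m².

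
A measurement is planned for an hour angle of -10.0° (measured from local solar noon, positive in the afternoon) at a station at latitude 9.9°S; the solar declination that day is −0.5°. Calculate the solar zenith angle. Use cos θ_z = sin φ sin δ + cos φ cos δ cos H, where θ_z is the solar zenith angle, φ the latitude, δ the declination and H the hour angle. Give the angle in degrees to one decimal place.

With φ = -9.9°, δ = -0.5°, H = -10.00°: sin φ sin δ = 0.0015, cos φ cos δ cos H = 0.9701, so cos θ_z = 0.9716.
θ_z = arccos(0.9716) = 13.69°.

13.7°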